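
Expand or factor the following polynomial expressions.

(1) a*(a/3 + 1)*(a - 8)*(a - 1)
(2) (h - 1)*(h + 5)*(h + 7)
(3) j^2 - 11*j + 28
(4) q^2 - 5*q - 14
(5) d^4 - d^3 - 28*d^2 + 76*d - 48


(1) = a^4/3 - 2*a^3 - 19*a^2/3 + 8*a
(2) = h^3 + 11*h^2 + 23*h - 35
(3) = (j - 7)*(j - 4)
(4) = (q - 7)*(q + 2)
(5) = (d - 4)*(d - 2)*(d - 1)*(d + 6)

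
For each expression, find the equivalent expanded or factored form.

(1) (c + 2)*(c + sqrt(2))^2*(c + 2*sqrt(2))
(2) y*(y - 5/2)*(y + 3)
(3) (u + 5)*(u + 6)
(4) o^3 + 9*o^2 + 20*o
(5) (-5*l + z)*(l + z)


(1) = c^4 + 2*c^3 + 4*sqrt(2)*c^3 + 10*c^2 + 8*sqrt(2)*c^2 + 4*sqrt(2)*c + 20*c + 8*sqrt(2)
(2) = y^3 + y^2/2 - 15*y/2
(3) = u^2 + 11*u + 30
(4) = o*(o + 4)*(o + 5)
(5) = -5*l^2 - 4*l*z + z^2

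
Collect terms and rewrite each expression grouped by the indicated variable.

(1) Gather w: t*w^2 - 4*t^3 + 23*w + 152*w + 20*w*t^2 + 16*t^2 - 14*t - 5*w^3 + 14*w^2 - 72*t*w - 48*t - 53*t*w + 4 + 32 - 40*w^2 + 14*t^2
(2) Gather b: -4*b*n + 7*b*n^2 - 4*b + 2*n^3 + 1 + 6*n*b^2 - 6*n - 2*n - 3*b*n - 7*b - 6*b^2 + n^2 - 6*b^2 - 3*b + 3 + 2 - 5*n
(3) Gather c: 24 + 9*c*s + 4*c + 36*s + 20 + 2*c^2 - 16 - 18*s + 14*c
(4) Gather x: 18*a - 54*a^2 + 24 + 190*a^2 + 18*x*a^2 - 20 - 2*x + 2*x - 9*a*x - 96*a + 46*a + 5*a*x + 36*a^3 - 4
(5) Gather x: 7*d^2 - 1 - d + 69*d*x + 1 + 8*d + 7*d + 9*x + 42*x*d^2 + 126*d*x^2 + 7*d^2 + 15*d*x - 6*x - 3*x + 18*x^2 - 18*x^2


(1) = -4*t^3 + 30*t^2 - 62*t - 5*w^3 + w^2*(t - 26) + w*(20*t^2 - 125*t + 175) + 36
(2) = b^2*(6*n - 12) + b*(7*n^2 - 7*n - 14) + 2*n^3 + n^2 - 13*n + 6
(3) = 2*c^2 + c*(9*s + 18) + 18*s + 28
(4) = 36*a^3 + 136*a^2 - 32*a + x*(18*a^2 - 4*a)
(5) = 14*d^2 + 126*d*x^2 + 14*d + x*(42*d^2 + 84*d)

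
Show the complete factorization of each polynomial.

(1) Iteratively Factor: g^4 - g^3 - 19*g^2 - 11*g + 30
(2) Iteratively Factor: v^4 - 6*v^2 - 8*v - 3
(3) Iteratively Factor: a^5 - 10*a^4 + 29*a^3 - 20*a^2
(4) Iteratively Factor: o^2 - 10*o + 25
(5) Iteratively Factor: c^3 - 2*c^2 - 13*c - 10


(1) = (g + 3)*(g^3 - 4*g^2 - 7*g + 10) = (g - 5)*(g + 3)*(g^2 + g - 2) = (g - 5)*(g - 1)*(g + 3)*(g + 2)
(2) = (v - 3)*(v^3 + 3*v^2 + 3*v + 1) = (v - 3)*(v + 1)*(v^2 + 2*v + 1) = (v - 3)*(v + 1)^2*(v + 1)
(3) = (a - 4)*(a^4 - 6*a^3 + 5*a^2) = (a - 4)*(a - 1)*(a^3 - 5*a^2) = a*(a - 4)*(a - 1)*(a^2 - 5*a) = a*(a - 5)*(a - 4)*(a - 1)*(a)
(4) = (o - 5)*(o - 5)
(5) = (c + 1)*(c^2 - 3*c - 10) = (c + 1)*(c + 2)*(c - 5)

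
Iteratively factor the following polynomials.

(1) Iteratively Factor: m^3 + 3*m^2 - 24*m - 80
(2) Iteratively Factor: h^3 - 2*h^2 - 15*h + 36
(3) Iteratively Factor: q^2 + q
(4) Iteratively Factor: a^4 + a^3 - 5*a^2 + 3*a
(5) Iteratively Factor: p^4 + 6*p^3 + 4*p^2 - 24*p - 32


(1) = (m - 5)*(m^2 + 8*m + 16) = (m - 5)*(m + 4)*(m + 4)
(2) = (h - 3)*(h^2 + h - 12) = (h - 3)^2*(h + 4)
(3) = (q)*(q + 1)
(4) = (a)*(a^3 + a^2 - 5*a + 3) = a*(a - 1)*(a^2 + 2*a - 3) = a*(a - 1)*(a + 3)*(a - 1)
(5) = (p + 4)*(p^3 + 2*p^2 - 4*p - 8) = (p - 2)*(p + 4)*(p^2 + 4*p + 4) = (p - 2)*(p + 2)*(p + 4)*(p + 2)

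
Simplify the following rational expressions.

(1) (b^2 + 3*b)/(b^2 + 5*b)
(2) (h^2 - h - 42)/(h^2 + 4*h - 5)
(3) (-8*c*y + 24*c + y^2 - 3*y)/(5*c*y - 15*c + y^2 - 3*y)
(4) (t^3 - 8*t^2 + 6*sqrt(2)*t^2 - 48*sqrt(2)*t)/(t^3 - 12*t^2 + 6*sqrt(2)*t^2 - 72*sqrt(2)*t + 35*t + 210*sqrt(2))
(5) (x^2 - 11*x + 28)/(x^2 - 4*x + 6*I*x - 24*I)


(1) = (b + 3)/(b + 5)
(2) = (h^2 - h - 42)/(h^2 + 4*h - 5)
(3) = (-8*c + y)/(5*c + y)
(4) = (t^2 - 8*t)/(t^2 - 12*t + 35)
(5) = (x - 7)/(x + 6*I)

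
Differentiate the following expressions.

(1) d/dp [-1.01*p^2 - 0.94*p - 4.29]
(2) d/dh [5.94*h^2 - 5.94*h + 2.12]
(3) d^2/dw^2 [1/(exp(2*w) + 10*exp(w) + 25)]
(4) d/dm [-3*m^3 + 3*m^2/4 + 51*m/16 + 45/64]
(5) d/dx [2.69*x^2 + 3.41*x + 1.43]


(1) = -2.02*p - 0.94
(2) = 11.88*h - 5.94
(3) = (4*exp(w) - 10)*exp(w)/(exp(4*w) + 20*exp(3*w) + 150*exp(2*w) + 500*exp(w) + 625)
(4) = -9*m^2 + 3*m/2 + 51/16
(5) = 5.38*x + 3.41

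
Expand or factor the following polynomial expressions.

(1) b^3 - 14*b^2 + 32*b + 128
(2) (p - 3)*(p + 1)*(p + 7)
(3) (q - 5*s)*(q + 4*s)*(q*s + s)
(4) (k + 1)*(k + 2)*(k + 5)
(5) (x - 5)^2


(1) = (b - 8)^2*(b + 2)
(2) = p^3 + 5*p^2 - 17*p - 21
(3) = q^3*s - q^2*s^2 + q^2*s - 20*q*s^3 - q*s^2 - 20*s^3
(4) = k^3 + 8*k^2 + 17*k + 10
(5) = x^2 - 10*x + 25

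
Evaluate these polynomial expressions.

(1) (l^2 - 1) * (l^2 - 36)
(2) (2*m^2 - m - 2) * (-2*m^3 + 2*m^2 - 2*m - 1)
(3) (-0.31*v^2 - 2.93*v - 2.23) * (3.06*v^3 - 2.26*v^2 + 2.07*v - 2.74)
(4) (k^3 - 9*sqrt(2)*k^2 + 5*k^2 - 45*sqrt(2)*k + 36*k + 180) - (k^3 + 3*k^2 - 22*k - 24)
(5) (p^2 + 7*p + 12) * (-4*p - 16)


(1) = l^4 - 37*l^2 + 36
(2) = -4*m^5 + 6*m^4 - 2*m^3 - 4*m^2 + 5*m + 2
(3) = -0.9486*v^5 - 8.2652*v^4 - 0.8437*v^3 - 0.1759*v^2 + 3.4121*v + 6.1102
(4) = -9*sqrt(2)*k^2 + 2*k^2 - 45*sqrt(2)*k + 58*k + 204
(5) = -4*p^3 - 44*p^2 - 160*p - 192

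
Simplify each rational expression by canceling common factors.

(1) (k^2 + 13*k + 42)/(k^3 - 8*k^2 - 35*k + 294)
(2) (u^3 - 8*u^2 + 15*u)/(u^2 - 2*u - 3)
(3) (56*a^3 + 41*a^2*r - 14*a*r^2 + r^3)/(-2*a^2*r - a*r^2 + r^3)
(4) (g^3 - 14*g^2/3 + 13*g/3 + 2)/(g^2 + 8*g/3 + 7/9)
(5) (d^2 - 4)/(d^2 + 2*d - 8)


(1) = (k + 7)/(k^2 - 14*k + 49)
(2) = (u^2 - 5*u)/(u + 1)
(3) = (56*a^2 - 15*a*r + r^2)/(-2*a*r + r^2)
(4) = (3*g^2 - 15*g + 18)/(3*g + 7)
(5) = (d + 2)/(d + 4)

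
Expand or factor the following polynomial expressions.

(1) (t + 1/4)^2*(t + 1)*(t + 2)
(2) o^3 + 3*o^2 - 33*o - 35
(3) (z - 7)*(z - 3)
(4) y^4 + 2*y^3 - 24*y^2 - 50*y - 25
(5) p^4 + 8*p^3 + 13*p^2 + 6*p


(1) = t^4 + 7*t^3/2 + 57*t^2/16 + 19*t/16 + 1/8
(2) = (o - 5)*(o + 1)*(o + 7)
(3) = z^2 - 10*z + 21
(4) = (y - 5)*(y + 1)^2*(y + 5)
(5) = p*(p + 1)^2*(p + 6)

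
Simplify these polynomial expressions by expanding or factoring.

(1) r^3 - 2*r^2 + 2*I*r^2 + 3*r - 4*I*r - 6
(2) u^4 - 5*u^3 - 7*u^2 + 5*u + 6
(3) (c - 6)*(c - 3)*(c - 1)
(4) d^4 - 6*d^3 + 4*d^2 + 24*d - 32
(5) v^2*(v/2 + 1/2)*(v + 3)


(1) = (r - 2)*(r - I)*(r + 3*I)
(2) = (u - 6)*(u - 1)*(u + 1)^2
(3) = c^3 - 10*c^2 + 27*c - 18
(4) = (d - 4)*(d - 2)^2*(d + 2)
(5) = v^4/2 + 2*v^3 + 3*v^2/2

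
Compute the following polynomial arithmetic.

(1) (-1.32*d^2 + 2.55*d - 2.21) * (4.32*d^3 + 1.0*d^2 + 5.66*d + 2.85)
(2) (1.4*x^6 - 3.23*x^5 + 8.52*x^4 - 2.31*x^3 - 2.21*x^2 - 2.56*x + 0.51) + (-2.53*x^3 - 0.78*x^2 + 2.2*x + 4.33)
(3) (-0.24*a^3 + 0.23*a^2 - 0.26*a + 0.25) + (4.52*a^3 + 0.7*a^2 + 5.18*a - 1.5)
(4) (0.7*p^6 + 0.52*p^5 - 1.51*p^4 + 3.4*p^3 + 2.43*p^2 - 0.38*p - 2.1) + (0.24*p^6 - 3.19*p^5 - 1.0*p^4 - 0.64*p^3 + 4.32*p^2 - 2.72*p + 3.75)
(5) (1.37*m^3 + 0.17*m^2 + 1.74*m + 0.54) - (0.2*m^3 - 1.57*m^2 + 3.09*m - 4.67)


(1) = -5.7024*d^5 + 9.696*d^4 - 14.4684*d^3 + 8.461*d^2 - 5.2411*d - 6.2985
(2) = 1.4*x^6 - 3.23*x^5 + 8.52*x^4 - 4.84*x^3 - 2.99*x^2 - 0.36*x + 4.84
(3) = 4.28*a^3 + 0.93*a^2 + 4.92*a - 1.25
(4) = 0.94*p^6 - 2.67*p^5 - 2.51*p^4 + 2.76*p^3 + 6.75*p^2 - 3.1*p + 1.65
(5) = 1.17*m^3 + 1.74*m^2 - 1.35*m + 5.21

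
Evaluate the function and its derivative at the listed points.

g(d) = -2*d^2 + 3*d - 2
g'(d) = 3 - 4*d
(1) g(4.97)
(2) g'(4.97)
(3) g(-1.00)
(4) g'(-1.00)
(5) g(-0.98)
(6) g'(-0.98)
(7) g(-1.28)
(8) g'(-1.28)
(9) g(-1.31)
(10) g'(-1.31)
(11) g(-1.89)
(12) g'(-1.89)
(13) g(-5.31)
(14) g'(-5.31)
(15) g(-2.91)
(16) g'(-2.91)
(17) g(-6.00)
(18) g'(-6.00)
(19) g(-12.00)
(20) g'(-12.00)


(1) = -36.49
(2) = -16.88
(3) = -7.00
(4) = 7.00
(5) = -6.86
(6) = 6.92
(7) = -9.12
(8) = 8.12
(9) = -9.36
(10) = 8.24
(11) = -14.81
(12) = 10.56
(13) = -74.32
(14) = 24.24
(15) = -27.67
(16) = 14.64
(17) = -92.00
(18) = 27.00
(19) = -326.00
(20) = 51.00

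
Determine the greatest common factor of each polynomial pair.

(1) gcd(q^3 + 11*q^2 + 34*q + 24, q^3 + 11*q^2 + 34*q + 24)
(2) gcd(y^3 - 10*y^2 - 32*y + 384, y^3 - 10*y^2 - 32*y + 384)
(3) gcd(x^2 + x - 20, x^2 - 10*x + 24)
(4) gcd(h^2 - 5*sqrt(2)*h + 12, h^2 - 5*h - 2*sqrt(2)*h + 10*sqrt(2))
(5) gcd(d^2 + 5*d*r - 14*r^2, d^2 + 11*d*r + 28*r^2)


(1) = gcd((q + 1)*(q + 4)*(q + 6), (q + 1)*(q + 4)*(q + 6)) = q^3 + 11*q^2 + 34*q + 24
(2) = y^3 - 10*y^2 - 32*y + 384
(3) = x - 4
(4) = h - 2*sqrt(2)
(5) = d + 7*r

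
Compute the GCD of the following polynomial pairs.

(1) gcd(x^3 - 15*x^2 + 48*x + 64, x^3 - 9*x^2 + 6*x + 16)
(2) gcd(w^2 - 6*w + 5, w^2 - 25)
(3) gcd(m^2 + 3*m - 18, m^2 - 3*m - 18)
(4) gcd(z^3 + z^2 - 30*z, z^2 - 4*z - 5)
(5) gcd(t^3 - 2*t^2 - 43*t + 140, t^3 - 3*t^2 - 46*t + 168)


(1) = x^2 - 7*x - 8
(2) = gcd((w - 5)*(w - 1), (w - 5)*(w + 5)) = w - 5
(3) = 1
(4) = z - 5
(5) = gcd((t - 5)*(t - 4)*(t + 7), (t - 6)*(t - 4)*(t + 7)) = t^2 + 3*t - 28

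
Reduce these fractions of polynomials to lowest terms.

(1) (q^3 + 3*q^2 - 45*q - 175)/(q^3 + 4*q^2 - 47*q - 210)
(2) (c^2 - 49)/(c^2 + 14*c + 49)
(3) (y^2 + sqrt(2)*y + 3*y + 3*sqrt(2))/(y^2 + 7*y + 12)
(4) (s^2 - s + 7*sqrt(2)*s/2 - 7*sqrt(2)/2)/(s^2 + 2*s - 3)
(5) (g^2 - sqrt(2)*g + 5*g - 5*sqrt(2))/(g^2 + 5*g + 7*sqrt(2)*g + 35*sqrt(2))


(1) = (q + 5)/(q + 6)
(2) = (c - 7)/(c + 7)
(3) = (y + sqrt(2))/(y + 4)
(4) = (2*s + 7*sqrt(2))/(2*s + 6)
(5) = (g - sqrt(2))/(g + 7*sqrt(2))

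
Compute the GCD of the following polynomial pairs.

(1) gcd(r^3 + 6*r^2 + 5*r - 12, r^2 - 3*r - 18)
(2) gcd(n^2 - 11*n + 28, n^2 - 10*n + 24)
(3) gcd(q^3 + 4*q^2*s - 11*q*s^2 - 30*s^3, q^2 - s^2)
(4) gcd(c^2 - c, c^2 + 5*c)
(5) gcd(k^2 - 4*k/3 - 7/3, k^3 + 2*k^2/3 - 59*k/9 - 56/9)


(1) = gcd((r - 1)*(r + 3)*(r + 4), (r - 6)*(r + 3)) = r + 3
(2) = gcd((n - 7)*(n - 4), (n - 6)*(n - 4)) = n - 4
(3) = 1
(4) = gcd(c*(c - 1), c*(c + 5)) = c
(5) = gcd((k - 7/3)*(k + 1), (k - 8/3)*(k + 1)*(k + 7/3)) = k + 1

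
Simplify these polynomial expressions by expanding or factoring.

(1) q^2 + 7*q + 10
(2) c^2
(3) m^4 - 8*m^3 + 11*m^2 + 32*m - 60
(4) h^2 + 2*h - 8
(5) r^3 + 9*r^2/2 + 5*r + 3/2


(1) = (q + 2)*(q + 5)
(2) = c^2
(3) = (m - 5)*(m - 3)*(m - 2)*(m + 2)
(4) = (h - 2)*(h + 4)
(5) = (r + 1/2)*(r + 1)*(r + 3)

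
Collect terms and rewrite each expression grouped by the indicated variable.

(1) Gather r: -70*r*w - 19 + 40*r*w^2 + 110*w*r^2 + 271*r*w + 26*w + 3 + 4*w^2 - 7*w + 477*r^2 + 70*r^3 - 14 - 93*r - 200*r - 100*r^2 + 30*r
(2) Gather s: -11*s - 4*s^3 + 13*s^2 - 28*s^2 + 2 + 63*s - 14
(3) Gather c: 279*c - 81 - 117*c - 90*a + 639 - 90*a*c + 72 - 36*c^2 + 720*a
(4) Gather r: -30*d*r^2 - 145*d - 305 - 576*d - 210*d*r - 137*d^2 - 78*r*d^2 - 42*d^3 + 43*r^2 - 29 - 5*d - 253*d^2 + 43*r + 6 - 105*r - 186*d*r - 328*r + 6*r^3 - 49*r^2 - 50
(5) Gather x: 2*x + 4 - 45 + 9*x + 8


(1) = 70*r^3 + r^2*(110*w + 377) + r*(40*w^2 + 201*w - 263) + 4*w^2 + 19*w - 30
(2) = -4*s^3 - 15*s^2 + 52*s - 12
(3) = 630*a - 36*c^2 + c*(162 - 90*a) + 630
(4) = -42*d^3 - 390*d^2 - 726*d + 6*r^3 + r^2*(-30*d - 6) + r*(-78*d^2 - 396*d - 390) - 378
(5) = 11*x - 33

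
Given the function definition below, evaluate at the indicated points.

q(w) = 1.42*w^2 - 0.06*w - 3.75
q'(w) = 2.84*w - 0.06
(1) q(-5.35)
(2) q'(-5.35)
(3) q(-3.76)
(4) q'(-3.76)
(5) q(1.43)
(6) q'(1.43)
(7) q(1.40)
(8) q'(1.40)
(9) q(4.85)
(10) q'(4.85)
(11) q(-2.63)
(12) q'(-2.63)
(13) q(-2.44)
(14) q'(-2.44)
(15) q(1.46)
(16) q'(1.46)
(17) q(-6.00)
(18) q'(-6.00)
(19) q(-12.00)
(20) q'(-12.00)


(1) = 37.21
(2) = -15.25
(3) = 16.55
(4) = -10.74
(5) = -0.93
(6) = 4.00
(7) = -1.05
(8) = 3.92
(9) = 29.36
(10) = 13.71
(11) = 6.23
(12) = -7.53
(13) = 4.85
(14) = -6.99
(15) = -0.81
(16) = 4.09
(17) = 47.73
(18) = -17.10
(19) = 201.45
(20) = -34.14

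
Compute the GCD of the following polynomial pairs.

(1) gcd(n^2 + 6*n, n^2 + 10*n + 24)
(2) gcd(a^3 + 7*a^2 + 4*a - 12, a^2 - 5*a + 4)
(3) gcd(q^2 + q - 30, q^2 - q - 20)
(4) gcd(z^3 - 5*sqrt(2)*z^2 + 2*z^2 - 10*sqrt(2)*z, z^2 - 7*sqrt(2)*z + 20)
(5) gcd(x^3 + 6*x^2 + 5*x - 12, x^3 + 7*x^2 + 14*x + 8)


(1) = n + 6
(2) = gcd((a - 1)*(a + 2)*(a + 6), (a - 4)*(a - 1)) = a - 1
(3) = gcd((q - 5)*(q + 6), (q - 5)*(q + 4)) = q - 5
(4) = gcd(z*(z + 2)*(z - 5*sqrt(2)), (z - 5*sqrt(2))*(z - 2*sqrt(2))) = z - 5*sqrt(2)
(5) = x + 4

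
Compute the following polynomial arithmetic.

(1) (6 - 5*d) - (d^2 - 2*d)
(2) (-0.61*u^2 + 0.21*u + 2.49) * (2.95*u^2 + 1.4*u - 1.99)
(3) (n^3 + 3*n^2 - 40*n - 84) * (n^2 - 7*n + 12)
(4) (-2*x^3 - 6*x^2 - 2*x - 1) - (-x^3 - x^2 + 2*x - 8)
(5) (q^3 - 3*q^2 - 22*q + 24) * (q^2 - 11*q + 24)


(1) = -d^2 - 3*d + 6
(2) = -1.7995*u^4 - 0.2345*u^3 + 8.8534*u^2 + 3.0681*u - 4.9551
(3) = n^5 - 4*n^4 - 49*n^3 + 232*n^2 + 108*n - 1008
(4) = -x^3 - 5*x^2 - 4*x + 7
(5) = q^5 - 14*q^4 + 35*q^3 + 194*q^2 - 792*q + 576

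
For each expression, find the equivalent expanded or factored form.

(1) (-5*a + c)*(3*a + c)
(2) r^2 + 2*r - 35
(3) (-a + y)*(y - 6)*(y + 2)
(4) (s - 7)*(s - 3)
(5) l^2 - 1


(1) = -15*a^2 - 2*a*c + c^2
(2) = (r - 5)*(r + 7)
(3) = -a*y^2 + 4*a*y + 12*a + y^3 - 4*y^2 - 12*y
(4) = s^2 - 10*s + 21
(5) = (l - 1)*(l + 1)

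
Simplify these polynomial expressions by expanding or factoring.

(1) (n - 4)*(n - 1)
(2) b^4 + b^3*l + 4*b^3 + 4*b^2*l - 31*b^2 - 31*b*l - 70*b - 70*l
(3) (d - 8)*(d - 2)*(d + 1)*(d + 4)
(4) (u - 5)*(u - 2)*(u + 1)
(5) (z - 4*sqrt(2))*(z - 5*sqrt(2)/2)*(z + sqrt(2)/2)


(1) = n^2 - 5*n + 4
(2) = (b - 5)*(b + 2)*(b + 7)*(b + l)
(3) = d^4 - 5*d^3 - 30*d^2 + 40*d + 64
(4) = u^3 - 6*u^2 + 3*u + 10
(5) = z^3 - 6*sqrt(2)*z^2 + 27*z/2 + 10*sqrt(2)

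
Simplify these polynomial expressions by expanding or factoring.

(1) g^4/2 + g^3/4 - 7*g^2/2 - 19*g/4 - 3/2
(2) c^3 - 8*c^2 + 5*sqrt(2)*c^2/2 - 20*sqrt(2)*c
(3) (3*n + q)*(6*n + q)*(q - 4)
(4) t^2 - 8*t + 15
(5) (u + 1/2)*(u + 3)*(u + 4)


(1) = (g/2 + 1)*(g - 3)*(g + 1/2)*(g + 1)
(2) = c*(c - 8)*(c + 5*sqrt(2)/2)
(3) = 18*n^2*q - 72*n^2 + 9*n*q^2 - 36*n*q + q^3 - 4*q^2
(4) = (t - 5)*(t - 3)
(5) = u^3 + 15*u^2/2 + 31*u/2 + 6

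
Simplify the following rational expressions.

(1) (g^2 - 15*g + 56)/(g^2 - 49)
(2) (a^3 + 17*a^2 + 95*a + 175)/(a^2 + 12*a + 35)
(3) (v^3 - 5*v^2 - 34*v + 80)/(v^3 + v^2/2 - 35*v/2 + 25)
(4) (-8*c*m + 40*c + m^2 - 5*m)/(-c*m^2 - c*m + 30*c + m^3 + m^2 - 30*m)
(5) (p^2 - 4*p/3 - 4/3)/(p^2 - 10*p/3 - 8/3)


(1) = (g - 8)/(g + 7)
(2) = a + 5
(3) = (2*v - 16)/(2*v - 5)
(4) = (8*c - m)/(c*m + 6*c - m^2 - 6*m)
(5) = (p - 2)/(p - 4)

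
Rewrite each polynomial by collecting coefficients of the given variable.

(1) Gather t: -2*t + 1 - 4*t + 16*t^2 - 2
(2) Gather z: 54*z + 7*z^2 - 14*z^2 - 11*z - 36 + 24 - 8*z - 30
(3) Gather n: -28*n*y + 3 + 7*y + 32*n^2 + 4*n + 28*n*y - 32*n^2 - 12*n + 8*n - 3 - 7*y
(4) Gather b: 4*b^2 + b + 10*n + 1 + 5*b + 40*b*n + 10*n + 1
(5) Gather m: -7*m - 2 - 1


(1) = 16*t^2 - 6*t - 1
(2) = -7*z^2 + 35*z - 42
(3) = 0
(4) = 4*b^2 + b*(40*n + 6) + 20*n + 2
(5) = -7*m - 3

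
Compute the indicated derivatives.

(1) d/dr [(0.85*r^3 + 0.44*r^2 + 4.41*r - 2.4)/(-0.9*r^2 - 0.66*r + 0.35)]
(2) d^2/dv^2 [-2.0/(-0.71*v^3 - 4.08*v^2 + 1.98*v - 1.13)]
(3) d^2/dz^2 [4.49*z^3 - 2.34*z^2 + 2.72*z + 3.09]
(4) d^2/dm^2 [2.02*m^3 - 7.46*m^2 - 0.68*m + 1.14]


(1) = (-0.765*r^4 - 1.122*r^3 + 4.5711*r^2 - 4.012*r - 0.0405)/(0.81*r^4 + 1.188*r^3 - 0.1944*r^2 - 0.462*r + 0.1225)
(2) = (-(8.52*v + 16.32)*(0.71*v^3 + 4.08*v^2 - 1.98*v + 1.13) + 2.0*(2.13*v^2 + 8.16*v - 1.98)*(4.26*v^2 + 16.32*v - 3.96))/(0.71*v^3 + 4.08*v^2 - 1.98*v + 1.13)^3
(3) = 26.94*z - 4.68
(4) = 12.12*m - 14.92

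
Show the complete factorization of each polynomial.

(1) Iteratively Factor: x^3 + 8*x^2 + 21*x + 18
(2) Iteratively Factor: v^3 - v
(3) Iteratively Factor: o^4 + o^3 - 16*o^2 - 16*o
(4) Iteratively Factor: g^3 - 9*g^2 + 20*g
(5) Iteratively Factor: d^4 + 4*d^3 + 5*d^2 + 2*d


(1) = (x + 3)*(x^2 + 5*x + 6) = (x + 3)^2*(x + 2)
(2) = (v + 1)*(v^2 - v) = (v - 1)*(v + 1)*(v)
(3) = (o + 4)*(o^3 - 3*o^2 - 4*o) = o*(o + 4)*(o^2 - 3*o - 4) = o*(o + 1)*(o + 4)*(o - 4)
(4) = (g - 4)*(g^2 - 5*g) = (g - 5)*(g - 4)*(g)
(5) = (d + 1)*(d^3 + 3*d^2 + 2*d) = (d + 1)^2*(d^2 + 2*d) = d*(d + 1)^2*(d + 2)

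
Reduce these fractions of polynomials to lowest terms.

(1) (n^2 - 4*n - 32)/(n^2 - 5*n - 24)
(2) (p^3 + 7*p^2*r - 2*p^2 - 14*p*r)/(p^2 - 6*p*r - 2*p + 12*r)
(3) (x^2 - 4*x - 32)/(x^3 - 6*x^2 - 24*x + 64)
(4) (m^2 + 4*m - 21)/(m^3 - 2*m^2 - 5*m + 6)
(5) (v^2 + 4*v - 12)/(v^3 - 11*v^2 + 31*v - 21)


(1) = (n + 4)/(n + 3)
(2) = (p^2 + 7*p*r)/(p - 6*r)
(3) = 1/(x - 2)
(4) = (m + 7)/(m^2 + m - 2)
(5) = (v^2 + 4*v - 12)/(v^3 - 11*v^2 + 31*v - 21)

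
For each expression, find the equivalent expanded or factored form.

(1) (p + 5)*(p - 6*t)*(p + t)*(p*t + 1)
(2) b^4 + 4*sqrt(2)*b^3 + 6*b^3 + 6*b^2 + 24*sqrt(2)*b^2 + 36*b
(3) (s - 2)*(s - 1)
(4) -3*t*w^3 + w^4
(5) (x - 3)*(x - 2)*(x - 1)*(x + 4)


(1) = p^4*t - 5*p^3*t^2 + 5*p^3*t + p^3 - 6*p^2*t^3 - 25*p^2*t^2 - 5*p^2*t + 5*p^2 - 30*p*t^3 - 6*p*t^2 - 25*p*t - 30*t^2
(2) = b*(b + 6)*(b + sqrt(2))*(b + 3*sqrt(2))
(3) = s^2 - 3*s + 2
(4) = w^3*(-3*t + w)
(5) = x^4 - 2*x^3 - 13*x^2 + 38*x - 24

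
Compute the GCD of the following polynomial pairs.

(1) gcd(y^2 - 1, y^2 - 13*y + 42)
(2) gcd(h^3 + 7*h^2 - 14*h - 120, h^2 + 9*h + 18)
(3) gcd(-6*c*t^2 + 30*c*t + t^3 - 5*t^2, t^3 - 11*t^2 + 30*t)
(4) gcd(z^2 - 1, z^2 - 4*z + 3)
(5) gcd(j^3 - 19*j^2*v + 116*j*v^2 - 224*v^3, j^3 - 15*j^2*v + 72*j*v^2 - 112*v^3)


(1) = gcd((y - 1)*(y + 1), (y - 7)*(y - 6)) = 1
(2) = gcd((h - 4)*(h + 5)*(h + 6), (h + 3)*(h + 6)) = h + 6
(3) = gcd(t*(-6*c + t)*(t - 5), t*(t - 6)*(t - 5)) = t^2 - 5*t
(4) = gcd((z - 1)*(z + 1), (z - 3)*(z - 1)) = z - 1
(5) = gcd((j - 8*v)*(j - 7*v)*(j - 4*v), (j - 7*v)*(j - 4*v)^2) = j^2 - 11*j*v + 28*v^2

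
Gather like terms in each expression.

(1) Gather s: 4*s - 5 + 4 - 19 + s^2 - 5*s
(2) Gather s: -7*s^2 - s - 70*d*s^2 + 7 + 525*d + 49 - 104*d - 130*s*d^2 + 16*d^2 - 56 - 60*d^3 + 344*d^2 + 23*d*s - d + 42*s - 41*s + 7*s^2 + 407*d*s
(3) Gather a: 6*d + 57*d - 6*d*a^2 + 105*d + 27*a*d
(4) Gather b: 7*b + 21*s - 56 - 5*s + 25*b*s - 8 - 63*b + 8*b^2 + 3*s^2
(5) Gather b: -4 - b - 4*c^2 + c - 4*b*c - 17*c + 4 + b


(1) = s^2 - s - 20
(2) = -60*d^3 + 360*d^2 - 70*d*s^2 + 420*d + s*(-130*d^2 + 430*d)
(3) = -6*a^2*d + 27*a*d + 168*d
(4) = 8*b^2 + b*(25*s - 56) + 3*s^2 + 16*s - 64
(5) = -4*b*c - 4*c^2 - 16*c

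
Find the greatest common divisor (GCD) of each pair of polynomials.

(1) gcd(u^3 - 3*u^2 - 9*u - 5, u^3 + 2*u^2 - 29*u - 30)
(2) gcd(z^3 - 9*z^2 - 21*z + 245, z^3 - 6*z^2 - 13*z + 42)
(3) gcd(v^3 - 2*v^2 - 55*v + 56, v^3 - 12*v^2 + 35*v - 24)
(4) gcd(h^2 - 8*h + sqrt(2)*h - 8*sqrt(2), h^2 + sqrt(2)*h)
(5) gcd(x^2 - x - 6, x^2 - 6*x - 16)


(1) = gcd((u - 5)*(u + 1)^2, (u - 5)*(u + 1)*(u + 6)) = u^2 - 4*u - 5
(2) = gcd((z - 7)^2*(z + 5), (z - 7)*(z - 2)*(z + 3)) = z - 7
(3) = gcd((v - 8)*(v - 1)*(v + 7), (v - 8)*(v - 3)*(v - 1)) = v^2 - 9*v + 8
(4) = gcd((h - 8)*(h + sqrt(2)), h*(h + sqrt(2))) = h + sqrt(2)
(5) = gcd((x - 3)*(x + 2), (x - 8)*(x + 2)) = x + 2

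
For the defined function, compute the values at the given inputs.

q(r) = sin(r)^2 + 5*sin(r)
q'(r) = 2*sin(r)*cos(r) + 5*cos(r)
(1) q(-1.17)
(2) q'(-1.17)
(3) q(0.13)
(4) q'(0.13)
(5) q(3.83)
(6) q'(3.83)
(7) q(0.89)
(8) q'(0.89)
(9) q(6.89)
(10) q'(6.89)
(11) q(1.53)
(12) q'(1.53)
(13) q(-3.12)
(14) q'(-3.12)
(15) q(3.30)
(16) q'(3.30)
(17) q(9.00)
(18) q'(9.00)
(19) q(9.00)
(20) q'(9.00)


(1) = -3.76
(2) = 1.23
(3) = 0.66
(4) = 5.21
(5) = -2.77
(6) = -2.88
(7) = 4.49
(8) = 4.13
(9) = 3.18
(10) = 5.04
(11) = 5.99
(12) = 0.29
(13) = -0.11
(14) = -4.96
(15) = -0.76
(16) = -4.63
(17) = 2.23
(18) = -5.31
(19) = 2.23
(20) = -5.31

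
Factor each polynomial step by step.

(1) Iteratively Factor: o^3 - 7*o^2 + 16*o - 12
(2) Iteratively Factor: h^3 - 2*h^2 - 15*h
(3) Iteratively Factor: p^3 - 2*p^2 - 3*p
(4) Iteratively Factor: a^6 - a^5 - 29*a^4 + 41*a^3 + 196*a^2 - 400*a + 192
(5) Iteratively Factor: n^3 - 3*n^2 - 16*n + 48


(1) = (o - 3)*(o^2 - 4*o + 4) = (o - 3)*(o - 2)*(o - 2)
(2) = (h)*(h^2 - 2*h - 15) = h*(h + 3)*(h - 5)
(3) = (p - 3)*(p^2 + p) = p*(p - 3)*(p + 1)
(4) = (a - 1)*(a^5 - 29*a^3 + 12*a^2 + 208*a - 192) = (a - 1)^2*(a^4 + a^3 - 28*a^2 - 16*a + 192) = (a - 3)*(a - 1)^2*(a^3 + 4*a^2 - 16*a - 64) = (a - 3)*(a - 1)^2*(a + 4)*(a^2 - 16) = (a - 4)*(a - 3)*(a - 1)^2*(a + 4)*(a + 4)
(5) = (n + 4)*(n^2 - 7*n + 12) = (n - 3)*(n + 4)*(n - 4)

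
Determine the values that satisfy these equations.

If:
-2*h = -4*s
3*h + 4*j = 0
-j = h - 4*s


Then:
h = 0
j = 0
s = 0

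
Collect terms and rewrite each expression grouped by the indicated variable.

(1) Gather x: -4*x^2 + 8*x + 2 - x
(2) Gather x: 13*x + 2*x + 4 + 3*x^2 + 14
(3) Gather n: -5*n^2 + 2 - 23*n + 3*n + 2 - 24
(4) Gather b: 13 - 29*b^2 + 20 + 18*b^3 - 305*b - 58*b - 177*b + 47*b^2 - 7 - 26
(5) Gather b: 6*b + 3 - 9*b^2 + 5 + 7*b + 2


(1) = -4*x^2 + 7*x + 2
(2) = 3*x^2 + 15*x + 18
(3) = -5*n^2 - 20*n - 20
(4) = 18*b^3 + 18*b^2 - 540*b
(5) = -9*b^2 + 13*b + 10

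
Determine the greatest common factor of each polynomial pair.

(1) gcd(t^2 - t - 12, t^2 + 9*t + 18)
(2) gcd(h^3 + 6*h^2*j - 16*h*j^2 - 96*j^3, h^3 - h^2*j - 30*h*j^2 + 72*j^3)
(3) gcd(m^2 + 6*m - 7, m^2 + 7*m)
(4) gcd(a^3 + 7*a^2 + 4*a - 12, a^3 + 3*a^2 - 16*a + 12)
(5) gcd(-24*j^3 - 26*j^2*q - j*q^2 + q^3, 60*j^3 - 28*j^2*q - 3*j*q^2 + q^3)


(1) = gcd((t - 4)*(t + 3), (t + 3)*(t + 6)) = t + 3
(2) = gcd((h - 4*j)*(h + 4*j)*(h + 6*j), (h - 4*j)*(h - 3*j)*(h + 6*j)) = h^2 + 2*h*j - 24*j^2
(3) = m + 7
(4) = gcd((a - 1)*(a + 2)*(a + 6), (a - 2)*(a - 1)*(a + 6)) = a^2 + 5*a - 6
(5) = -6*j + q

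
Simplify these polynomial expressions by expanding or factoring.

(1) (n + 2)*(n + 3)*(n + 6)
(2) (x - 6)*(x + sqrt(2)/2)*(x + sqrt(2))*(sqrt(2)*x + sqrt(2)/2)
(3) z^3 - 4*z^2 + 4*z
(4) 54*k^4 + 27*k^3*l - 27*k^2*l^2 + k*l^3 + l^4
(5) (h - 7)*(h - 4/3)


(1) = n^3 + 11*n^2 + 36*n + 36
(2) = sqrt(2)*x^4 - 11*sqrt(2)*x^3/2 + 3*x^3 - 33*x^2/2 - 2*sqrt(2)*x^2 - 9*x - 11*sqrt(2)*x/2 - 3*sqrt(2)
(3) = z*(z - 2)^2
(4) = (-3*k + l)^2*(k + l)*(6*k + l)
(5) = h^2 - 25*h/3 + 28/3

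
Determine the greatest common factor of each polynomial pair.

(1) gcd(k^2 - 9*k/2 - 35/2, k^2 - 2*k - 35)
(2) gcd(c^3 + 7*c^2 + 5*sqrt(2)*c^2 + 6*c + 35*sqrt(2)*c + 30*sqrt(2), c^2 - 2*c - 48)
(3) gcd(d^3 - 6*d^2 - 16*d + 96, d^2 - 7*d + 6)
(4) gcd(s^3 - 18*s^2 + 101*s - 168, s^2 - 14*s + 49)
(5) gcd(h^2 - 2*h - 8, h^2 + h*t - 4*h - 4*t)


(1) = k - 7
(2) = c + 6
(3) = gcd((d - 6)*(d - 4)*(d + 4), (d - 6)*(d - 1)) = d - 6
(4) = gcd((s - 8)*(s - 7)*(s - 3), (s - 7)^2) = s - 7
(5) = h - 4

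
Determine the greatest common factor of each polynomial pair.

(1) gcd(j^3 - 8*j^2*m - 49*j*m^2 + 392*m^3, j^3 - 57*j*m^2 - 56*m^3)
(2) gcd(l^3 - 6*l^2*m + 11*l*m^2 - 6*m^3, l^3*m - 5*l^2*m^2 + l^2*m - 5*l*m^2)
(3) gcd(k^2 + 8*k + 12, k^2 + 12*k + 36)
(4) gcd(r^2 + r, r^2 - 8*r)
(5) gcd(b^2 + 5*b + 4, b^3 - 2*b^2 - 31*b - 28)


(1) = j^2 - j*m - 56*m^2
(2) = gcd((l - 3*m)*(l - 2*m)*(l - m), l*(l - 5*m)*(l*m + m)) = 1
(3) = gcd((k + 2)*(k + 6), (k + 6)^2) = k + 6
(4) = r
(5) = b^2 + 5*b + 4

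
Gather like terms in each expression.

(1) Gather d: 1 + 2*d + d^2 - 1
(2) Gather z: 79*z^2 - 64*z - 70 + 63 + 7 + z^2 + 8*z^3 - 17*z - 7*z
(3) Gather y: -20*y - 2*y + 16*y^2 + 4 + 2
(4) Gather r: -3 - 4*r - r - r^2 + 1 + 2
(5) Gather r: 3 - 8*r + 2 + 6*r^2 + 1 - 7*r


(1) = d^2 + 2*d
(2) = 8*z^3 + 80*z^2 - 88*z
(3) = 16*y^2 - 22*y + 6
(4) = -r^2 - 5*r
(5) = 6*r^2 - 15*r + 6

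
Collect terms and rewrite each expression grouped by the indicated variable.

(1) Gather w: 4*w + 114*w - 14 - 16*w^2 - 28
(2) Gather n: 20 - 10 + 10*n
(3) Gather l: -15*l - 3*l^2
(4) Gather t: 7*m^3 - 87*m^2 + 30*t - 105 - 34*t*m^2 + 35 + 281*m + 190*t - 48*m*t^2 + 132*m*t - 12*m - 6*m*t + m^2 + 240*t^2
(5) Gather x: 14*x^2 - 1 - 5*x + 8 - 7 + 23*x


(1) = -16*w^2 + 118*w - 42
(2) = 10*n + 10
(3) = -3*l^2 - 15*l
(4) = 7*m^3 - 86*m^2 + 269*m + t^2*(240 - 48*m) + t*(-34*m^2 + 126*m + 220) - 70
(5) = 14*x^2 + 18*x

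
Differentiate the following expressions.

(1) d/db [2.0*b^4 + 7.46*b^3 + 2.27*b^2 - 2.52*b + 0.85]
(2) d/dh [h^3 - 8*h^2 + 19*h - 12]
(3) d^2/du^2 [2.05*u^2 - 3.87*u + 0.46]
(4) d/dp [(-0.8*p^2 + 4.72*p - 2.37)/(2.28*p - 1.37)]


(1) = 8.0*b^3 + 22.38*b^2 + 4.54*b - 2.52
(2) = 3*h^2 - 16*h + 19
(3) = 4.10000000000000
(4) = (-1.824*p^2 + 2.192*p - 1.0628)/(5.1984*p^2 - 6.2472*p + 1.8769)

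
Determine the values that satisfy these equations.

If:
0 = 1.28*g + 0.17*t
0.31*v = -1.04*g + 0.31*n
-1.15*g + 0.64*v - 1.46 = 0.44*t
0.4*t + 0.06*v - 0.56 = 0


Then:
g = -0.13
n = 2.28
t = 0.99
v = 2.73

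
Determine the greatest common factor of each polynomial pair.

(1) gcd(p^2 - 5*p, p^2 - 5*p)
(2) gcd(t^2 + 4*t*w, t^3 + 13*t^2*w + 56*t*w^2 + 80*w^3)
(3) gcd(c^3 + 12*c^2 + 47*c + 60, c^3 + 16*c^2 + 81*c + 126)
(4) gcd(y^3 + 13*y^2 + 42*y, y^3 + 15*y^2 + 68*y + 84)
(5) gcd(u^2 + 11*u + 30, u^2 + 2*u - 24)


(1) = p^2 - 5*p
(2) = t + 4*w
(3) = gcd((c + 3)*(c + 4)*(c + 5), (c + 3)*(c + 6)*(c + 7)) = c + 3
(4) = gcd(y*(y + 6)*(y + 7), (y + 2)*(y + 6)*(y + 7)) = y^2 + 13*y + 42
(5) = u + 6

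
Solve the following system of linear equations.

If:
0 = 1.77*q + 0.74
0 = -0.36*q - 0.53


Then:
No Solution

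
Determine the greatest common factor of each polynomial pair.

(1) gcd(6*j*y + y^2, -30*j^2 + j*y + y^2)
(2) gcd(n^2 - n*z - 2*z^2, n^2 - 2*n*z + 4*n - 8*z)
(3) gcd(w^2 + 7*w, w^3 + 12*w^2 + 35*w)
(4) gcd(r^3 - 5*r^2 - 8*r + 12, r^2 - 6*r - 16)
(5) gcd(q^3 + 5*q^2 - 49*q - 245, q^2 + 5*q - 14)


(1) = 6*j + y
(2) = -n + 2*z
(3) = gcd(w*(w + 7), w*(w + 5)*(w + 7)) = w^2 + 7*w
(4) = r + 2
(5) = q + 7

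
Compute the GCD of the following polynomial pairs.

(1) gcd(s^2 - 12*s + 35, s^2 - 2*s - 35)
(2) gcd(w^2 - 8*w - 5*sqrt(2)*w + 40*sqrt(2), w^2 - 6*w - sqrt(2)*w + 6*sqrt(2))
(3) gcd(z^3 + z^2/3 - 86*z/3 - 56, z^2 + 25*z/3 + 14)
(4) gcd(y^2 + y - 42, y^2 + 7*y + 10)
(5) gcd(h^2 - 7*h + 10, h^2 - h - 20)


(1) = gcd((s - 7)*(s - 5), (s - 7)*(s + 5)) = s - 7
(2) = gcd((w - 8)*(w - 5*sqrt(2)), (w - 6)*(w - sqrt(2))) = 1
(3) = z + 7/3
(4) = gcd((y - 6)*(y + 7), (y + 2)*(y + 5)) = 1
(5) = gcd((h - 5)*(h - 2), (h - 5)*(h + 4)) = h - 5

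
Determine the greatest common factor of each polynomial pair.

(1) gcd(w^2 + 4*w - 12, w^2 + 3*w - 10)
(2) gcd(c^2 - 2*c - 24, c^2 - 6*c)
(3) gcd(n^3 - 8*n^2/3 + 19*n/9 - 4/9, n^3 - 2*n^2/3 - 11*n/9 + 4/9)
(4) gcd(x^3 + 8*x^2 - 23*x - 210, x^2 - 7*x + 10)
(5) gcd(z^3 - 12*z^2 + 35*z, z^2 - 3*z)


(1) = w - 2
(2) = gcd((c - 6)*(c + 4), c*(c - 6)) = c - 6
(3) = gcd((n - 4/3)*(n - 1)*(n - 1/3), (n - 4/3)*(n - 1/3)*(n + 1)) = n^2 - 5*n/3 + 4/9
(4) = x - 5
(5) = z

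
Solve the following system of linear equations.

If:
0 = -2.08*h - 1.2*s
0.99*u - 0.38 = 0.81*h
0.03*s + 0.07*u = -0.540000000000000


Then:
h = -107.51
s = 186.35
u = -87.58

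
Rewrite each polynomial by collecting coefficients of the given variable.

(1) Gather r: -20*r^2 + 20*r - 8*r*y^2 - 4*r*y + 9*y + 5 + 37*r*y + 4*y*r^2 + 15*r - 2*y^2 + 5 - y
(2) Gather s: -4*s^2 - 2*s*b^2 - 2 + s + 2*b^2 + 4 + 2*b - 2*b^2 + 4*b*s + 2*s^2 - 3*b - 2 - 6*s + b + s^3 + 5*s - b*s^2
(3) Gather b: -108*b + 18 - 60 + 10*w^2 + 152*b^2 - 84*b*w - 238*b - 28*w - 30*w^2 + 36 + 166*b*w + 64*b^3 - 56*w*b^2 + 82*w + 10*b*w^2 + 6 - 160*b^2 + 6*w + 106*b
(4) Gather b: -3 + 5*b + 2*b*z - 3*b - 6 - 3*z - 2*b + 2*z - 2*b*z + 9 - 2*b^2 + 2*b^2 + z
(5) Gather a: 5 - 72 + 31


(1) = r^2*(4*y - 20) + r*(-8*y^2 + 33*y + 35) - 2*y^2 + 8*y + 10
(2) = s^3 + s^2*(-b - 2) + s*(-2*b^2 + 4*b)
(3) = 64*b^3 + b^2*(-56*w - 8) + b*(10*w^2 + 82*w - 240) - 20*w^2 + 60*w
(4) = 0
(5) = -36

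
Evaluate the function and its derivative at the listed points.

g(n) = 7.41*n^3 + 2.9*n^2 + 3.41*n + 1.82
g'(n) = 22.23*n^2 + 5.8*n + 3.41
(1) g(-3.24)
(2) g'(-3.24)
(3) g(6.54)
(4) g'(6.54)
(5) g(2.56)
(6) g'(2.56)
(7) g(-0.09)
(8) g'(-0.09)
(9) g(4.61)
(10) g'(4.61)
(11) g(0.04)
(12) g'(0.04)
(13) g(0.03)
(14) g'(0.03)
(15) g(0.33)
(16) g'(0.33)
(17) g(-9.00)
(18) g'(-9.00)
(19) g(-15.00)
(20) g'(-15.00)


(1) = -230.82
(2) = 217.98
(3) = 2220.93
(4) = 992.15
(5) = 153.87
(6) = 163.94
(7) = 1.53
(8) = 3.07
(9) = 805.15
(10) = 502.58
(11) = 1.96
(12) = 3.68
(13) = 1.93
(14) = 3.60
(15) = 3.53
(16) = 7.74
(17) = -5195.86
(18) = 1751.84
(19) = -24405.58
(20) = 4918.16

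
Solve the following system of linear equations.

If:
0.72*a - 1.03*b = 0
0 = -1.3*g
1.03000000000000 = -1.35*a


Then:
a = -0.76
b = -0.53
g = 0.00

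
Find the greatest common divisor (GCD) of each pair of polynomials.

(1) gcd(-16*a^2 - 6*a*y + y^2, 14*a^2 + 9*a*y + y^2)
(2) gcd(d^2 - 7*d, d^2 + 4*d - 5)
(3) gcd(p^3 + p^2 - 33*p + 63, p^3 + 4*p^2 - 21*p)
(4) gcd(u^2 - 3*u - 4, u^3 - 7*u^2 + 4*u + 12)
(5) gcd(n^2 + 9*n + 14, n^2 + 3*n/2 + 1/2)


(1) = gcd((-8*a + y)*(2*a + y), (2*a + y)*(7*a + y)) = 2*a + y
(2) = 1
(3) = gcd((p - 3)^2*(p + 7), p*(p - 3)*(p + 7)) = p^2 + 4*p - 21
(4) = u + 1
(5) = 1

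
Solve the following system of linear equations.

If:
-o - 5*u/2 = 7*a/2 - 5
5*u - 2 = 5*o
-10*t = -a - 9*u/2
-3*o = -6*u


Then:
a = 68/35
o = -4/5
t = 1/70
u = -2/5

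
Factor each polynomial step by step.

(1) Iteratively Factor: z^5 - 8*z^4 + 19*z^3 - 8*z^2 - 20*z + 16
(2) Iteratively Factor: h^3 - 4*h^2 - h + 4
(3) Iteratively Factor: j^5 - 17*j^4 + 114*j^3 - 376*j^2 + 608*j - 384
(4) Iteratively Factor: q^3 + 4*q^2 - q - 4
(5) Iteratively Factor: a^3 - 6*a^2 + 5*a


(1) = (z - 1)*(z^4 - 7*z^3 + 12*z^2 + 4*z - 16) = (z - 2)*(z - 1)*(z^3 - 5*z^2 + 2*z + 8) = (z - 2)*(z - 1)*(z + 1)*(z^2 - 6*z + 8) = (z - 2)^2*(z - 1)*(z + 1)*(z - 4)
(2) = (h - 4)*(h^2 - 1) = (h - 4)*(h - 1)*(h + 1)
(3) = (j - 4)*(j^4 - 13*j^3 + 62*j^2 - 128*j + 96) = (j - 4)*(j - 2)*(j^3 - 11*j^2 + 40*j - 48) = (j - 4)*(j - 3)*(j - 2)*(j^2 - 8*j + 16) = (j - 4)^2*(j - 3)*(j - 2)*(j - 4)
(4) = (q + 1)*(q^2 + 3*q - 4) = (q + 1)*(q + 4)*(q - 1)
(5) = (a - 5)*(a^2 - a) = a*(a - 5)*(a - 1)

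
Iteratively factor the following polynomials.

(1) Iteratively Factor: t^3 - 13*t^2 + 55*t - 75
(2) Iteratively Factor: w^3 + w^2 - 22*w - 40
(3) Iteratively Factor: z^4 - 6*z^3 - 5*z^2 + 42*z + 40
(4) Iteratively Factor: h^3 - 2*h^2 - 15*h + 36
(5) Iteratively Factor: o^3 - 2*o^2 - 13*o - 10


(1) = (t - 5)*(t^2 - 8*t + 15) = (t - 5)^2*(t - 3)
(2) = (w - 5)*(w^2 + 6*w + 8) = (w - 5)*(w + 2)*(w + 4)
(3) = (z + 2)*(z^3 - 8*z^2 + 11*z + 20) = (z - 5)*(z + 2)*(z^2 - 3*z - 4) = (z - 5)*(z + 1)*(z + 2)*(z - 4)
(4) = (h + 4)*(h^2 - 6*h + 9) = (h - 3)*(h + 4)*(h - 3)
(5) = (o + 2)*(o^2 - 4*o - 5) = (o + 1)*(o + 2)*(o - 5)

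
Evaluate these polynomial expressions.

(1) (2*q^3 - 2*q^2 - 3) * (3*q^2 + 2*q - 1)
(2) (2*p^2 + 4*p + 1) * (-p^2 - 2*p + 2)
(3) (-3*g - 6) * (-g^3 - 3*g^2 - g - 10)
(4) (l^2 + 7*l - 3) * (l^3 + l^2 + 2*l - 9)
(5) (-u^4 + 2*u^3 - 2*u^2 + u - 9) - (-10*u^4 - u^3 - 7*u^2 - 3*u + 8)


(1) = 6*q^5 - 2*q^4 - 6*q^3 - 7*q^2 - 6*q + 3
(2) = -2*p^4 - 8*p^3 - 5*p^2 + 6*p + 2
(3) = 3*g^4 + 15*g^3 + 21*g^2 + 36*g + 60
(4) = l^5 + 8*l^4 + 6*l^3 + 2*l^2 - 69*l + 27
(5) = 9*u^4 + 3*u^3 + 5*u^2 + 4*u - 17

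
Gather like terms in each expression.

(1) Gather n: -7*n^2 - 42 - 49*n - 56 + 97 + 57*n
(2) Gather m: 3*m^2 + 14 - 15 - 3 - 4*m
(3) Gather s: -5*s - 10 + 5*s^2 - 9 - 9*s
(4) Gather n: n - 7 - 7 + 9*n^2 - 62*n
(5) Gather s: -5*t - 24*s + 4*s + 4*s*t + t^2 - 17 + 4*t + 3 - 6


(1) = -7*n^2 + 8*n - 1
(2) = 3*m^2 - 4*m - 4
(3) = 5*s^2 - 14*s - 19
(4) = 9*n^2 - 61*n - 14
(5) = s*(4*t - 20) + t^2 - t - 20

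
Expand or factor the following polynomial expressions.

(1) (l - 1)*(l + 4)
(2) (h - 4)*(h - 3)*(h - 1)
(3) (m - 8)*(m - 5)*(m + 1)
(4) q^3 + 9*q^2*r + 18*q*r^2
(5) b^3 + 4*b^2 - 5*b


(1) = l^2 + 3*l - 4
(2) = h^3 - 8*h^2 + 19*h - 12
(3) = m^3 - 12*m^2 + 27*m + 40
(4) = q*(q + 3*r)*(q + 6*r)
(5) = b*(b - 1)*(b + 5)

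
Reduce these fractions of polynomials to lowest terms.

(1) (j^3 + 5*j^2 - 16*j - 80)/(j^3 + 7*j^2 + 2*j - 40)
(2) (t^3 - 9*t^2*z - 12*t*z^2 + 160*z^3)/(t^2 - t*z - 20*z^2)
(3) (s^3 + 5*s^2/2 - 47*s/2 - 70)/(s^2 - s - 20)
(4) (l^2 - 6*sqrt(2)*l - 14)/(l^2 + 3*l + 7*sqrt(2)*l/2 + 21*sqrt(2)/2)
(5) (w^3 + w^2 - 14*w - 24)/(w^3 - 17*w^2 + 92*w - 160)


(1) = (j - 4)/(j - 2)
(2) = t - 8*z
(3) = s + 7/2
(4) = (2*l^2 - 12*sqrt(2)*l - 28)/(2*l^2 + l*(6 + 7*sqrt(2)) + 21*sqrt(2))
(5) = (w^2 + 5*w + 6)/(w^2 - 13*w + 40)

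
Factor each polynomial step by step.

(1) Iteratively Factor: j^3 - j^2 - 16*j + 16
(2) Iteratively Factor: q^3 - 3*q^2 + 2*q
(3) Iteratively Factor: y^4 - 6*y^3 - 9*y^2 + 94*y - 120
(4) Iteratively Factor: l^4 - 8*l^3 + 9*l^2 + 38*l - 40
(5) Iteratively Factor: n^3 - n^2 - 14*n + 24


(1) = (j - 1)*(j^2 - 16) = (j - 4)*(j - 1)*(j + 4)
(2) = (q)*(q^2 - 3*q + 2) = q*(q - 2)*(q - 1)
(3) = (y + 4)*(y^3 - 10*y^2 + 31*y - 30) = (y - 3)*(y + 4)*(y^2 - 7*y + 10) = (y - 3)*(y - 2)*(y + 4)*(y - 5)
(4) = (l - 1)*(l^3 - 7*l^2 + 2*l + 40) = (l - 5)*(l - 1)*(l^2 - 2*l - 8) = (l - 5)*(l - 1)*(l + 2)*(l - 4)
(5) = (n - 2)*(n^2 + n - 12) = (n - 3)*(n - 2)*(n + 4)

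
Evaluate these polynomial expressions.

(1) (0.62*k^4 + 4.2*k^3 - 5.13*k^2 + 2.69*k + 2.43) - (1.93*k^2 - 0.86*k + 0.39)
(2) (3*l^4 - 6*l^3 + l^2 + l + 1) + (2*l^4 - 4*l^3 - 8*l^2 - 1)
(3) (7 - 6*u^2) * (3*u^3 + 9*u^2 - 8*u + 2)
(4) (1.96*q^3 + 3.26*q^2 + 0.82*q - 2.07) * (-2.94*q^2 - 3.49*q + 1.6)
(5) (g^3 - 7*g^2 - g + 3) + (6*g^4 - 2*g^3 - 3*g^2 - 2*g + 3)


(1) = 0.62*k^4 + 4.2*k^3 - 7.06*k^2 + 3.55*k + 2.04
(2) = 5*l^4 - 10*l^3 - 7*l^2 + l
(3) = -18*u^5 - 54*u^4 + 69*u^3 + 51*u^2 - 56*u + 14
(4) = -5.7624*q^5 - 16.4248*q^4 - 10.6522*q^3 + 8.44*q^2 + 8.5363*q - 3.312
(5) = 6*g^4 - g^3 - 10*g^2 - 3*g + 6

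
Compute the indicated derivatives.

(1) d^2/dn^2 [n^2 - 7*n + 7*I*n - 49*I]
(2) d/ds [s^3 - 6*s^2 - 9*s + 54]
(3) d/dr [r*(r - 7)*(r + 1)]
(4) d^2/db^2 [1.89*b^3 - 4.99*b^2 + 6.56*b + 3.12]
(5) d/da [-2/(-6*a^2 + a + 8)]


(1) = 2
(2) = 3*s^2 - 12*s - 9
(3) = 3*r^2 - 12*r - 7
(4) = 11.34*b - 9.98
(5) = 2*(1 - 12*a)/(-6*a^2 + a + 8)^2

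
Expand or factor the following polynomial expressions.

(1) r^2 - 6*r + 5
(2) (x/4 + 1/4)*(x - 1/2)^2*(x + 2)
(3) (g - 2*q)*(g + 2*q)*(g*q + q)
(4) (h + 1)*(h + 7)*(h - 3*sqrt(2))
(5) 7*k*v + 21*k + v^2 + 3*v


(1) = (r - 5)*(r - 1)
(2) = x^4/4 + x^3/2 - 3*x^2/16 - 5*x/16 + 1/8
(3) = g^3*q + g^2*q - 4*g*q^3 - 4*q^3
(4) = h^3 - 3*sqrt(2)*h^2 + 8*h^2 - 24*sqrt(2)*h + 7*h - 21*sqrt(2)
(5) = (7*k + v)*(v + 3)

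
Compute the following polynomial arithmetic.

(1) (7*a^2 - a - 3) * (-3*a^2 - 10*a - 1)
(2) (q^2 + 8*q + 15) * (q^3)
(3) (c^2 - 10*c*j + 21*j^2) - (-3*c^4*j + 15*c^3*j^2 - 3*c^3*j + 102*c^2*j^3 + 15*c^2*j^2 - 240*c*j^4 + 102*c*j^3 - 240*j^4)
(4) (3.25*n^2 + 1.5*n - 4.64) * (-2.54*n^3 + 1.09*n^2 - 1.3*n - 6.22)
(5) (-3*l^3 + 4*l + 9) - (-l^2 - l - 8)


(1) = -21*a^4 - 67*a^3 + 12*a^2 + 31*a + 3
(2) = q^5 + 8*q^4 + 15*q^3
(3) = 3*c^4*j - 15*c^3*j^2 + 3*c^3*j - 102*c^2*j^3 - 15*c^2*j^2 + c^2 + 240*c*j^4 - 102*c*j^3 - 10*c*j + 240*j^4 + 21*j^2
(4) = -8.255*n^5 - 0.2675*n^4 + 9.1956*n^3 - 27.2226*n^2 - 3.298*n + 28.8608
(5) = -3*l^3 + l^2 + 5*l + 17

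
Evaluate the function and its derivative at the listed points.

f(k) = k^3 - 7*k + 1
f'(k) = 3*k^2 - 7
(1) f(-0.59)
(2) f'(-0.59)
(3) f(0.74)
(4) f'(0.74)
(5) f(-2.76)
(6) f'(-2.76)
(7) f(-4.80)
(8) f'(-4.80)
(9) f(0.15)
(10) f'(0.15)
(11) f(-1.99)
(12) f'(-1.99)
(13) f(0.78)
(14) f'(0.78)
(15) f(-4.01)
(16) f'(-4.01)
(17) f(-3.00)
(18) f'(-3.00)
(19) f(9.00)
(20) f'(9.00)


(1) = 4.92
(2) = -5.96
(3) = -3.77
(4) = -5.36
(5) = -0.70
(6) = 15.85
(7) = -75.99
(8) = 62.12
(9) = -0.05
(10) = -6.93
(11) = 7.05
(12) = 4.88
(13) = -3.99
(14) = -5.17
(15) = -35.41
(16) = 41.24
(17) = -5.00
(18) = 20.00
(19) = 667.00
(20) = 236.00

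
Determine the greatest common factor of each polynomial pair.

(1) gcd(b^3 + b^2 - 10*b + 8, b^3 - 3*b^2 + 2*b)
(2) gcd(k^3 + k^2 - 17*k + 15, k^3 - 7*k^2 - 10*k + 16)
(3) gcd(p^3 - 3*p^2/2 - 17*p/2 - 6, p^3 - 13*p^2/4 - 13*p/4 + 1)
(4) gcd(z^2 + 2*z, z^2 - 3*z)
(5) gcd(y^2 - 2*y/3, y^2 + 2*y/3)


(1) = b^2 - 3*b + 2
(2) = k - 1
(3) = p^2 - 3*p - 4
(4) = z
(5) = gcd(y*(y - 2/3), y*(y + 2/3)) = y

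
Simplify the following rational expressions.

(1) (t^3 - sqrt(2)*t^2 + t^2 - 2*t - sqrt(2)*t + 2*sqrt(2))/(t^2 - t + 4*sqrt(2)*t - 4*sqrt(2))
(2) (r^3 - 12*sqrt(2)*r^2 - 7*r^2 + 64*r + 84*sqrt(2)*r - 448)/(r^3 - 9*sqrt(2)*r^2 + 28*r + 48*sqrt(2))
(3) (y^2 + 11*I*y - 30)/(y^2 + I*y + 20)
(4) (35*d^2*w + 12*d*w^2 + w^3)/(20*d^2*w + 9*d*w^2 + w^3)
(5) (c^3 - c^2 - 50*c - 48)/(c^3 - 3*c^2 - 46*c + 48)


(1) = (t^2 + t*(2 - sqrt(2)) - 2*sqrt(2))/(t + 4*sqrt(2))
(2) = (r^2 + r*(-8*sqrt(2) - 7) + 56*sqrt(2))/(r^2 - 5*sqrt(2)*r - 12)
(3) = (y + 6*I)/(y - 4*I)
(4) = (7*d + w)/(4*d + w)
(5) = (c + 1)/(c - 1)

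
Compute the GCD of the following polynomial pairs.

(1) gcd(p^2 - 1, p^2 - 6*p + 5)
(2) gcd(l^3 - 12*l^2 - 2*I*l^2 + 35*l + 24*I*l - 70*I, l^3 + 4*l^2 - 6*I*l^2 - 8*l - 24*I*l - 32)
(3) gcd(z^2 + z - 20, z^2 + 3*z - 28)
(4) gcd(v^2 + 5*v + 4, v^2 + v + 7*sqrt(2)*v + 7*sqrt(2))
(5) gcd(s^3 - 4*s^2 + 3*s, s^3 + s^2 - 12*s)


(1) = gcd((p - 1)*(p + 1), (p - 5)*(p - 1)) = p - 1
(2) = gcd((l - 7)*(l - 5)*(l - 2*I), (l + 4)*(l - 4*I)*(l - 2*I)) = l - 2*I
(3) = z - 4
(4) = gcd((v + 1)*(v + 4), (v + 1)*(v + 7*sqrt(2))) = v + 1
(5) = s^2 - 3*s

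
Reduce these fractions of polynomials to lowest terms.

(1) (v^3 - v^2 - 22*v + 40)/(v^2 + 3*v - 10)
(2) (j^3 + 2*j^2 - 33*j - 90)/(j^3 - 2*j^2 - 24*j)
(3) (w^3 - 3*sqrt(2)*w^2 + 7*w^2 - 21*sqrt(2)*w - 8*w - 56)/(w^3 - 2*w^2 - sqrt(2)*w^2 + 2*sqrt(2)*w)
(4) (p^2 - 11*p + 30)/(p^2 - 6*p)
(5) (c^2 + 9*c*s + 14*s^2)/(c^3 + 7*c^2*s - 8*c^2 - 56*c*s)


(1) = v - 4
(2) = (j^2 + 8*j + 15)/(j^2 + 4*j)
(3) = (w^3 + w^2*(7 - 3*sqrt(2)) + w*(-21*sqrt(2) - 8) - 56)/(w^3 + w^2*(-2 - sqrt(2)) + 2*sqrt(2)*w)
(4) = (p - 5)/p
(5) = (c + 2*s)/(c^2 - 8*c)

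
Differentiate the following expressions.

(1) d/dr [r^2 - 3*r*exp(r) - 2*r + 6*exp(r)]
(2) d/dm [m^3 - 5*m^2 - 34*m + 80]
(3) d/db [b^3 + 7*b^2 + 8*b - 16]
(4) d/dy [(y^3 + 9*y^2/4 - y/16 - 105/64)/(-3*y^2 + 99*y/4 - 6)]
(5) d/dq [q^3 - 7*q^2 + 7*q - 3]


(1) = -3*r*exp(r) + 2*r + 3*exp(r) - 2
(2) = 3*m^2 - 10*m - 34
(3) = 3*b^2 + 14*b + 8
(4) = (-256*y^4 + 4224*y^3 + 3200*y^2 - 3144*y + 3497)/(48*(16*y^4 - 264*y^3 + 1153*y^2 - 528*y + 64))
(5) = 3*q^2 - 14*q + 7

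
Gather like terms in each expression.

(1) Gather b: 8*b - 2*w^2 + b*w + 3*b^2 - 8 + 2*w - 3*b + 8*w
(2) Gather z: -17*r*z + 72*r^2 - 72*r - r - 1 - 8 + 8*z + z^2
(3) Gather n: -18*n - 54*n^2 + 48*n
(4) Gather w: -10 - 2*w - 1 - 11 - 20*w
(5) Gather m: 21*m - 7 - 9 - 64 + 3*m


(1) = 3*b^2 + b*(w + 5) - 2*w^2 + 10*w - 8
(2) = 72*r^2 - 73*r + z^2 + z*(8 - 17*r) - 9
(3) = -54*n^2 + 30*n
(4) = -22*w - 22
(5) = 24*m - 80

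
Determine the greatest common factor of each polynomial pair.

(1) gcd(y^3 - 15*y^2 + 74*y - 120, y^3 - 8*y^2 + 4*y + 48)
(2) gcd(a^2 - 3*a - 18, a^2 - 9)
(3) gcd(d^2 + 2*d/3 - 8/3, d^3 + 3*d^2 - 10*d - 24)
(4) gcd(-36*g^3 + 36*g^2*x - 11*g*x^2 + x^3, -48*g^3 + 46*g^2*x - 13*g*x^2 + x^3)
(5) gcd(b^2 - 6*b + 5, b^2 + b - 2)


(1) = gcd((y - 6)*(y - 5)*(y - 4), (y - 6)*(y - 4)*(y + 2)) = y^2 - 10*y + 24
(2) = a + 3
(3) = d + 2
(4) = gcd((-6*g + x)*(-3*g + x)*(-2*g + x), (-8*g + x)*(-3*g + x)*(-2*g + x)) = 6*g^2 - 5*g*x + x^2
(5) = gcd((b - 5)*(b - 1), (b - 1)*(b + 2)) = b - 1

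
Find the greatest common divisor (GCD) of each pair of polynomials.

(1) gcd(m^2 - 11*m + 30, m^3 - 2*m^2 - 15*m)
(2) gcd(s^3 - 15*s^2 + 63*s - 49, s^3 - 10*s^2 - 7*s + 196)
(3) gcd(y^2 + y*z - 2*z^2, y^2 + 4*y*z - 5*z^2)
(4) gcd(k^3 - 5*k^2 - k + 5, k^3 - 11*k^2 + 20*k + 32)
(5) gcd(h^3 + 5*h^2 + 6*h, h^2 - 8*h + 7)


(1) = m - 5
(2) = s^2 - 14*s + 49
(3) = gcd((y - z)*(y + 2*z), (y - z)*(y + 5*z)) = y - z
(4) = gcd((k - 5)*(k - 1)*(k + 1), (k - 8)*(k - 4)*(k + 1)) = k + 1
(5) = 1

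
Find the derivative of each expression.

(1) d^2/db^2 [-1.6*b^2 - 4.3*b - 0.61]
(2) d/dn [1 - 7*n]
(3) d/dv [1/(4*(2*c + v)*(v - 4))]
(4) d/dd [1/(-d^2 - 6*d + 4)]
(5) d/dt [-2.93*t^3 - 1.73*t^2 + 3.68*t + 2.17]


(1) = -3.20000000000000
(2) = -7
(3) = ((4 - v)*(2*c + v) - (v - 4)^2)/(4*(2*c + v)^2*(v - 4)^3)
(4) = 2*(d + 3)/(d^2 + 6*d - 4)^2
(5) = -8.79*t^2 - 3.46*t + 3.68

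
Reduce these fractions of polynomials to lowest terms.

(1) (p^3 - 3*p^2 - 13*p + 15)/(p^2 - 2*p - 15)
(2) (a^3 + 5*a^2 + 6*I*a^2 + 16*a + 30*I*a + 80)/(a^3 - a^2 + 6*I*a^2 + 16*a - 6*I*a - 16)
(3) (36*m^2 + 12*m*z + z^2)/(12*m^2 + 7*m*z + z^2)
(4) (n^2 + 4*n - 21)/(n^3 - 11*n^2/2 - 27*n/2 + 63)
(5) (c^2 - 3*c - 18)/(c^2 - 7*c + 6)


(1) = p - 1
(2) = (a + 5)/(a - 1)
(3) = (36*m^2 + 12*m*z + z^2)/(12*m^2 + 7*m*z + z^2)
(4) = (2*n + 14)/(2*n^2 - 5*n - 42)
(5) = (c + 3)/(c - 1)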